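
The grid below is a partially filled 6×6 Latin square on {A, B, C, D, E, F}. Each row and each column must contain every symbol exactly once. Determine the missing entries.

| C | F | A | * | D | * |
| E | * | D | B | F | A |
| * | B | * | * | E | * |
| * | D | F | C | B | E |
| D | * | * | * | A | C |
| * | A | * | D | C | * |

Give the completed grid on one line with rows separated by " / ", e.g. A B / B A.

C F A E D B / E C D B F A / F B C A E D / A D F C B E / D E B F A C / B A E D C F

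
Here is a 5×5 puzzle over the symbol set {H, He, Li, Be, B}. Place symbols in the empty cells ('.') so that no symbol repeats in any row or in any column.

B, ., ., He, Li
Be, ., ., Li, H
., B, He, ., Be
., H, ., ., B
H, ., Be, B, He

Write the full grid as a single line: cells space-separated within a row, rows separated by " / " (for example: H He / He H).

B Be H He Li / Be He B Li H / Li B He H Be / He H Li Be B / H Li Be B He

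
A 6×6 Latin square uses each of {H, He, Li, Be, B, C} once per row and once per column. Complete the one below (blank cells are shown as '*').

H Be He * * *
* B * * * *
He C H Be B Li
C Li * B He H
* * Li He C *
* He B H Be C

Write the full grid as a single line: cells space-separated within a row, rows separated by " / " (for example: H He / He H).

H Be He C Li B / Be B C Li H He / He C H Be B Li / C Li Be B He H / B H Li He C Be / Li He B H Be C

At row 1, column 5: row 1 has {H,He,Be}; column 5 has {He,Be,B,C}; that leaves Li.
At row 1, column 6: row 1 has {H,He,Li,Be}; column 6 has {H,Li,C}; that leaves B.
At row 2, column 5: row 2 has {B}; column 5 has {He,Li,Be,B,C}; that leaves H.
At row 4, column 3: row 4 has {H,He,Li,B,C}; column 3 has {H,He,Li,B}; that leaves Be.
At row 5, column 2: row 5 has {He,Li,C}; column 2 has {He,Li,Be,B,C}; that leaves H.
At row 5, column 6: row 5 has {H,He,Li,C}; column 6 has {H,Li,B,C}; that leaves Be.
At row 6, column 1: row 6 has {H,He,Be,B,C}; column 1 has {H,He,C}; that leaves Li.
At row 1, column 4: row 1 has {H,He,Li,Be,B}; column 4 has {H,He,Be,B}; that leaves C.
At row 2, column 1: row 2 has {H,B}; column 1 has {H,He,Li,C}; that leaves Be.
At row 2, column 3: row 2 has {H,Be,B}; column 3 has {H,He,Li,Be,B}; that leaves C.
At row 2, column 4: row 2 has {H,Be,B,C}; column 4 has {H,He,Be,B,C}; that leaves Li.
At row 2, column 6: row 2 has {H,Li,Be,B,C}; column 6 has {H,Li,Be,B,C}; that leaves He.
At row 5, column 1: row 5 has {H,He,Li,Be,C}; column 1 has {H,He,Li,Be,C}; that leaves B.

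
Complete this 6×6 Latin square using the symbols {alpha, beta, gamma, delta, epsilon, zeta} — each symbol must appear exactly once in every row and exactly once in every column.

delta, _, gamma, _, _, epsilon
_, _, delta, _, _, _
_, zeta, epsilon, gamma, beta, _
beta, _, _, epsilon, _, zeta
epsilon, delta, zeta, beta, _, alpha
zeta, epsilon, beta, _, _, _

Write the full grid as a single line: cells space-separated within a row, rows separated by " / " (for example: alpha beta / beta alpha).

(r3,c1) = alpha
(r3,c6) = delta
(r4,c3) = alpha
(r5,c5) = gamma
(r6,c6) = gamma
(r2,c1) = gamma
(r2,c6) = beta
(r4,c2) = gamma
(r4,c5) = delta
(r6,c5) = alpha
(r1,c5) = zeta
(r2,c2) = alpha
(r2,c4) = zeta
(r2,c5) = epsilon
(r6,c4) = delta
(r1,c2) = beta
(r1,c4) = alpha

delta beta gamma alpha zeta epsilon / gamma alpha delta zeta epsilon beta / alpha zeta epsilon gamma beta delta / beta gamma alpha epsilon delta zeta / epsilon delta zeta beta gamma alpha / zeta epsilon beta delta alpha gamma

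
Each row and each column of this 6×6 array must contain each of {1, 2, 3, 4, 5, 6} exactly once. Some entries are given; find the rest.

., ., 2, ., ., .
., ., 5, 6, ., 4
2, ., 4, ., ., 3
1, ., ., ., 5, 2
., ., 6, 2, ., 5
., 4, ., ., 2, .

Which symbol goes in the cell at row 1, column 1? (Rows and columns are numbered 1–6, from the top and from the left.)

6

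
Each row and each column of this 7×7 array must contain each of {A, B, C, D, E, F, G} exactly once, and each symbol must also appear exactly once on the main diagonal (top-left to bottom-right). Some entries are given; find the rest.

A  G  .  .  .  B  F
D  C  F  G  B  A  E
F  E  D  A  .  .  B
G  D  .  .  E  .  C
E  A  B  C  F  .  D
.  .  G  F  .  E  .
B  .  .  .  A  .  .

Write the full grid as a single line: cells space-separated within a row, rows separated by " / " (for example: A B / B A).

Cell (r4,c3): row 4 has {C,D,E,G}; column 3 has {B,D,F,G} → A.
Cell (r4,c4): row 4 has {A,C,D,E,G}; column 4 has {A,C,F,G}; the diagonal has {A,C,D,E,F} → B.
Cell (r4,c6): row 4 has {A,B,C,D,E,G}; column 6 has {A,B,E} → F.
Cell (r5,c6): row 5 has {A,B,C,D,E,F}; column 6 has {A,B,E,F} → G.
Cell (r6,c1): row 6 has {E,F,G}; column 1 has {A,B,D,E,F,G} → C.
Cell (r6,c2): row 6 has {C,E,F,G}; column 2 has {A,C,D,E,G} → B.
Cell (r6,c5): row 6 has {B,C,E,F,G}; column 5 has {A,B,E,F} → D.
Cell (r6,c7): row 6 has {B,C,D,E,F,G}; column 7 has {B,C,D,E,F} → A.
Cell (r7,c2): row 7 has {A,B}; column 2 has {A,B,C,D,E,G} → F.
Cell (r7,c7): row 7 has {A,B,F}; column 7 has {A,B,C,D,E,F}; the diagonal has {A,B,C,D,E,F} → G.
Cell (r1,c5): row 1 has {A,B,F,G}; column 5 has {A,B,D,E,F} → C.
Cell (r3,c5): row 3 has {A,B,D,E,F}; column 5 has {A,B,C,D,E,F} → G.
Cell (r3,c6): row 3 has {A,B,D,E,F,G}; column 6 has {A,B,E,F,G} → C.
Cell (r7,c6): row 7 has {A,B,F,G}; column 6 has {A,B,C,E,F,G} → D.
Cell (r1,c3): row 1 has {A,B,C,F,G}; column 3 has {A,B,D,F,G} → E.
Cell (r1,c4): row 1 has {A,B,C,E,F,G}; column 4 has {A,B,C,F,G} → D.
Cell (r7,c3): row 7 has {A,B,D,F,G}; column 3 has {A,B,D,E,F,G} → C.
Cell (r7,c4): row 7 has {A,B,C,D,F,G}; column 4 has {A,B,C,D,F,G} → E.

A G E D C B F / D C F G B A E / F E D A G C B / G D A B E F C / E A B C F G D / C B G F D E A / B F C E A D G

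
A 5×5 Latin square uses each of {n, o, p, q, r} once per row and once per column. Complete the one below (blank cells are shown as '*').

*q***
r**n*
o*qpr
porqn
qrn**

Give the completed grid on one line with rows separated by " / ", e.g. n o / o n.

(r1,c1) = n
(r2,c2) = p
(r2,c3) = o
(r2,c5) = q
(r3,c2) = n
(r5,c4) = o
(r5,c5) = p
(r1,c3) = p
(r1,c4) = r
(r1,c5) = o

n q p r o / r p o n q / o n q p r / p o r q n / q r n o p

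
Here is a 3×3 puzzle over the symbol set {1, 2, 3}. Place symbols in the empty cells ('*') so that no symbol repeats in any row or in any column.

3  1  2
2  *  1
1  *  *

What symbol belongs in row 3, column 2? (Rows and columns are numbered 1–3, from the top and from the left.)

2

At row 2, column 2: row 2 has {1,2}; column 2 has {1}; that leaves 3.
At row 3, column 2: row 3 has {1}; column 2 has {1,3}; that leaves 2.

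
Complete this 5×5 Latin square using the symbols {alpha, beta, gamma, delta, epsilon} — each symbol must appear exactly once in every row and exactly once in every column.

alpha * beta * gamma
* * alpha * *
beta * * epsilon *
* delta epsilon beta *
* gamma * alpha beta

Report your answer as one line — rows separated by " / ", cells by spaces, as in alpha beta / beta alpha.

alpha epsilon beta delta gamma / delta beta alpha gamma epsilon / beta alpha gamma epsilon delta / gamma delta epsilon beta alpha / epsilon gamma delta alpha beta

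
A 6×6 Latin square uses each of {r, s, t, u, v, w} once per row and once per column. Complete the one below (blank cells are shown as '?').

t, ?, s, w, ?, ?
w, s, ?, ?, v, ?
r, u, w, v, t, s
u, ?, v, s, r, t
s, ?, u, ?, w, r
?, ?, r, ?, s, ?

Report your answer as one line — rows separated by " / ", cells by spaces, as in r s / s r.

Cell (r1,c5): row 1 has {s,t,w}; column 5 has {r,s,t,v,w} → u.
Cell (r1,c6): row 1 has {s,t,u,w}; column 6 has {r,s,t} → v.
Cell (r2,c3): row 2 has {s,v,w}; column 3 has {r,s,u,v,w} → t.
Cell (r2,c6): row 2 has {s,t,v,w}; column 6 has {r,s,t,v} → u.
Cell (r4,c2): row 4 has {r,s,t,u,v}; column 2 has {s,u} → w.
Cell (r5,c4): row 5 has {r,s,u,w}; column 4 has {s,v,w} → t.
Cell (r6,c1): row 6 has {r,s}; column 1 has {r,s,t,u,w} → v.
Cell (r6,c2): row 6 has {r,s,v}; column 2 has {s,u,w} → t.
Cell (r6,c4): row 6 has {r,s,t,v}; column 4 has {s,t,v,w} → u.
Cell (r6,c6): row 6 has {r,s,t,u,v}; column 6 has {r,s,t,u,v} → w.
Cell (r1,c2): row 1 has {s,t,u,v,w}; column 2 has {s,t,u,w} → r.
Cell (r2,c4): row 2 has {s,t,u,v,w}; column 4 has {s,t,u,v,w} → r.
Cell (r5,c2): row 5 has {r,s,t,u,w}; column 2 has {r,s,t,u,w} → v.

t r s w u v / w s t r v u / r u w v t s / u w v s r t / s v u t w r / v t r u s w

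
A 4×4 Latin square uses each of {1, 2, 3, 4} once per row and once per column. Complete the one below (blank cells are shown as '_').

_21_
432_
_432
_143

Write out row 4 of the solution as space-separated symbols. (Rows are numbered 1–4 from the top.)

2 1 4 3

Cell (r1,c1): row 1 has {1,2}; column 1 has {4} → 3.
Cell (r1,c4): row 1 has {1,2,3}; column 4 has {2,3} → 4.
Cell (r2,c4): row 2 has {2,3,4}; column 4 has {2,3,4} → 1.
Cell (r3,c1): row 3 has {2,3,4}; column 1 has {3,4} → 1.
Cell (r4,c1): row 4 has {1,3,4}; column 1 has {1,3,4} → 2.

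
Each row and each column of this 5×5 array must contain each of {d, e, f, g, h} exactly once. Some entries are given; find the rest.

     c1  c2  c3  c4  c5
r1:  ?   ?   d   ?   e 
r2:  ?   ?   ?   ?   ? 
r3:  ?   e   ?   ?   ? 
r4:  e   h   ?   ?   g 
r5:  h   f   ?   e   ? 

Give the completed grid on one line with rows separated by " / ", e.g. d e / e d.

f g d h e / g d e f h / d e h g f / e h f d g / h f g e d

row 1 has {d,e}; column 2 has {e,f,h} — only g is left for (r1,c2).
row 2 is empty so far; column 2 has {e,f,g,h} — only d is left for (r2,c2).
row 4 has {e,g,h}; column 3 has {d} — only f is left for (r4,c3).
row 4 has {e,f,g,h}; column 4 has {e} — only d is left for (r4,c4).
row 5 has {e,f,h}; column 3 has {d,f} — only g is left for (r5,c3).
row 5 has {e,f,g,h}; column 5 has {e,g} — only d is left for (r5,c5).
row 1 has {d,e,g}; column 1 has {e,h} — only f is left for (r1,c1).
row 1 has {d,e,f,g}; column 4 has {d,e} — only h is left for (r1,c4).
row 2 has {d}; column 1 has {e,f,h} — only g is left for (r2,c1).
row 2 has {d,g}; column 4 has {d,e,h} — only f is left for (r2,c4).
row 2 has {d,f,g}; column 5 has {d,e,g} — only h is left for (r2,c5).
row 3 has {e}; column 1 has {e,f,g,h} — only d is left for (r3,c1).
row 3 has {d,e}; column 3 has {d,f,g} — only h is left for (r3,c3).
row 3 has {d,e,h}; column 4 has {d,e,f,h} — only g is left for (r3,c4).
row 3 has {d,e,g,h}; column 5 has {d,e,g,h} — only f is left for (r3,c5).
row 2 has {d,f,g,h}; column 3 has {d,f,g,h} — only e is left for (r2,c3).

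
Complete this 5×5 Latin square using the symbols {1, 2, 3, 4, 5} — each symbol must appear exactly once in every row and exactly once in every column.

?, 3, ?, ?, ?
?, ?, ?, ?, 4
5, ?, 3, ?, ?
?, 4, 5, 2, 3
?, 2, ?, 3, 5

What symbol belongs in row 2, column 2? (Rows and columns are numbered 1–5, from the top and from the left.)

5

Cell (r3,c2): row 3 has {3,5}; column 2 has {2,3,4} → 1.
Cell (r3,c4): row 3 has {1,3,5}; column 4 has {2,3} → 4.
Cell (r3,c5): row 3 has {1,3,4,5}; column 5 has {3,4,5} → 2.
Cell (r4,c1): row 4 has {2,3,4,5}; column 1 has {5} → 1.
Cell (r5,c1): row 5 has {2,3,5}; column 1 has {1,5} → 4.
Cell (r5,c3): row 5 has {2,3,4,5}; column 3 has {3,5} → 1.
Cell (r1,c1): row 1 has {3}; column 1 has {1,4,5} → 2.
Cell (r1,c3): row 1 has {2,3}; column 3 has {1,3,5} → 4.
Cell (r1,c5): row 1 has {2,3,4}; column 5 has {2,3,4,5} → 1.
Cell (r2,c1): row 2 has {4}; column 1 has {1,2,4,5} → 3.
Cell (r2,c2): row 2 has {3,4}; column 2 has {1,2,3,4} → 5.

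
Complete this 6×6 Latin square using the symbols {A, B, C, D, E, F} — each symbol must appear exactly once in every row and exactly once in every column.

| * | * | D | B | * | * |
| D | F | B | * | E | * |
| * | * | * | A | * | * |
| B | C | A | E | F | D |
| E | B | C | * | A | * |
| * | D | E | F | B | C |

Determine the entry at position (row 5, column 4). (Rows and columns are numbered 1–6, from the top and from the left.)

At row 1, column 5: row 1 has {B,D}; column 5 has {A,B,E,F}; that leaves C.
At row 2, column 4: row 2 has {B,D,E,F}; column 4 has {A,B,E,F}; that leaves C.
At row 2, column 6: row 2 has {B,C,D,E,F}; column 6 has {C,D}; that leaves A.
At row 3, column 2: row 3 has {A}; column 2 has {B,C,D,F}; that leaves E.
At row 3, column 3: row 3 has {A,E}; column 3 has {A,B,C,D,E}; that leaves F.
At row 3, column 5: row 3 has {A,E,F}; column 5 has {A,B,C,E,F}; that leaves D.
At row 3, column 6: row 3 has {A,D,E,F}; column 6 has {A,C,D}; that leaves B.
At row 5, column 4: row 5 has {A,B,C,E}; column 4 has {A,B,C,E,F}; that leaves D.

D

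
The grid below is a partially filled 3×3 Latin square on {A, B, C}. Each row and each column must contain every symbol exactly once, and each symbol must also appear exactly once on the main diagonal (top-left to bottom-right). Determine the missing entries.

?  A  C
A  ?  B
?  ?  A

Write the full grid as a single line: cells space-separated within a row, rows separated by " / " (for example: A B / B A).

(r1,c1) = B
(r2,c2) = C
(r3,c1) = C
(r3,c2) = B

B A C / A C B / C B A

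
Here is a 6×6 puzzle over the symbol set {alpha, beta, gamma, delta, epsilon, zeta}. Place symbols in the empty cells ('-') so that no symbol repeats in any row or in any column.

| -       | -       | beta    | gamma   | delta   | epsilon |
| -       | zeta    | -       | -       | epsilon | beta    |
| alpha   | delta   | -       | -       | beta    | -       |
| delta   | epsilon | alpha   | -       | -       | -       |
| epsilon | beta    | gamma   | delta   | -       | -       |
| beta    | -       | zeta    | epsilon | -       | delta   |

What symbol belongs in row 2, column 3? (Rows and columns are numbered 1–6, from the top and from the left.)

delta

(r1,c1) = zeta
(r1,c2) = alpha
(r2,c1) = gamma
(r2,c3) = delta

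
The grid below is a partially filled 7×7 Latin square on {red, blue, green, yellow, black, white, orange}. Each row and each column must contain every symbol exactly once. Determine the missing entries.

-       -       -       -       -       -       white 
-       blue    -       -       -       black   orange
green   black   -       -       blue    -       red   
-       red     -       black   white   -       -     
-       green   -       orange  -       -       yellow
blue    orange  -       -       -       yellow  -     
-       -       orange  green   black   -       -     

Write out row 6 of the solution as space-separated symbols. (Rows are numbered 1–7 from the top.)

blue orange red white green yellow black

At row 1, column 2: row 1 has {white}; column 2 has {red,blue,green,black,orange}; that leaves yellow.
At row 5, column 5: row 5 has {green,yellow,orange}; column 5 has {blue,black,white}; that leaves red.
At row 6, column 5: row 6 has {blue,yellow,orange}; column 5 has {red,blue,black,white}; that leaves green.
At row 6, column 7: row 6 has {blue,green,yellow,orange}; column 7 has {red,yellow,white,orange}; that leaves black.
At row 7, column 2: row 7 has {green,black,orange}; column 2 has {red,blue,green,yellow,black,orange}; that leaves white.
At row 7, column 7: row 7 has {green,black,white,orange}; column 7 has {red,yellow,black,white,orange}; that leaves blue.
At row 1, column 5: row 1 has {yellow,white}; column 5 has {red,blue,green,black,white}; that leaves orange.
At row 2, column 5: row 2 has {blue,black,orange}; column 5 has {red,blue,green,black,white,orange}; that leaves yellow.
At row 4, column 7: row 4 has {red,black,white}; column 7 has {red,blue,yellow,black,white,orange}; that leaves green.
At row 7, column 6: row 7 has {blue,green,black,white,orange}; column 6 has {yellow,black}; that leaves red.
At row 7, column 1: row 7 has {red,blue,green,black,white,orange}; column 1 has {blue,green}; that leaves yellow.
At row 4, column 1: row 4 has {red,green,black,white}; column 1 has {blue,green,yellow}; that leaves orange.
At row 4, column 6: row 4 has {red,green,black,white,orange}; column 6 has {red,yellow,black}; that leaves blue.
At row 5, column 6: row 5 has {red,green,yellow,orange}; column 6 has {red,blue,yellow,black}; that leaves white.
At row 1, column 6: row 1 has {yellow,white,orange}; column 6 has {red,blue,yellow,black,white}; that leaves green.
At row 3, column 6: row 3 has {red,blue,green,black}; column 6 has {red,blue,green,yellow,black,white}; that leaves orange.
At row 4, column 3: row 4 has {red,blue,green,black,white,orange}; column 3 has {orange}; that leaves yellow.
At row 5, column 1: row 5 has {red,green,yellow,white,orange}; column 1 has {blue,green,yellow,orange}; that leaves black.
At row 5, column 3: row 5 has {red,green,yellow,black,white,orange}; column 3 has {yellow,orange}; that leaves blue.
At row 1, column 1: row 1 has {green,yellow,white,orange}; column 1 has {blue,green,yellow,black,orange}; that leaves red.
At row 1, column 3: row 1 has {red,green,yellow,white,orange}; column 3 has {blue,yellow,orange}; that leaves black.
At row 1, column 4: row 1 has {red,green,yellow,black,white,orange}; column 4 has {green,black,orange}; that leaves blue.
At row 2, column 1: row 2 has {blue,yellow,black,orange}; column 1 has {red,blue,green,yellow,black,orange}; that leaves white.
At row 2, column 4: row 2 has {blue,yellow,black,white,orange}; column 4 has {blue,green,black,orange}; that leaves red.
At row 3, column 3: row 3 has {red,blue,green,black,orange}; column 3 has {blue,yellow,black,orange}; that leaves white.
At row 3, column 4: row 3 has {red,blue,green,black,white,orange}; column 4 has {red,blue,green,black,orange}; that leaves yellow.
At row 6, column 3: row 6 has {blue,green,yellow,black,orange}; column 3 has {blue,yellow,black,white,orange}; that leaves red.
At row 6, column 4: row 6 has {red,blue,green,yellow,black,orange}; column 4 has {red,blue,green,yellow,black,orange}; that leaves white.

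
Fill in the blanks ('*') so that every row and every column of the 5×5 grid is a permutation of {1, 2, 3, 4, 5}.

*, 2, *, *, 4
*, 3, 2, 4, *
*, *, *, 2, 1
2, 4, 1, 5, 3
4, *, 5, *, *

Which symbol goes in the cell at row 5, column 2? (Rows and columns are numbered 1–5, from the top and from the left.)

1

(r1,c3): row 1 has {2,4}; column 3 has {1,2,5}, so it must be 3.
(r1,c4): row 1 has {2,3,4}; column 4 has {2,4,5}, so it must be 1.
(r2,c5): row 2 has {2,3,4}; column 5 has {1,3,4}, so it must be 5.
(r3,c2): row 3 has {1,2}; column 2 has {2,3,4}, so it must be 5.
(r3,c3): row 3 has {1,2,5}; column 3 has {1,2,3,5}, so it must be 4.
(r5,c2): row 5 has {4,5}; column 2 has {2,3,4,5}, so it must be 1.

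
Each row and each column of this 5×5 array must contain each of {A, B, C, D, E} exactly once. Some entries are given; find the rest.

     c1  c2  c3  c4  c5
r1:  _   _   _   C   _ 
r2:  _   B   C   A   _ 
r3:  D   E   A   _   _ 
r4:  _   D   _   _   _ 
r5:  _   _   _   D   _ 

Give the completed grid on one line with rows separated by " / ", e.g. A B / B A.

B A D C E / E B C A D / D E A B C / C D B E A / A C E D B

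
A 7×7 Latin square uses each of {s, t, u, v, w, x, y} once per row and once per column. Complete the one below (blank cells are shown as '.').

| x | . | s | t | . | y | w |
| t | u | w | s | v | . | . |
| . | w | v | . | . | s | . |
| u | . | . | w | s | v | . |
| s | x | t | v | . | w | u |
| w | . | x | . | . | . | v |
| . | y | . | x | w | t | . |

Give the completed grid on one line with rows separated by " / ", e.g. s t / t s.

x v s t u y w / t u w s v x y / y w v u x s t / u t y w s v x / s x t v y w u / w s x y t u v / v y u x w t s

(r1,c2) = v
(r1,c5) = u
(r2,c6) = x
(r2,c7) = y
(r3,c1) = y
(r3,c4) = u
(r4,c2) = t
(r4,c3) = y
(r4,c7) = x
(r5,c5) = y
(r6,c2) = s
(r6,c4) = y
(r6,c5) = t
(r6,c6) = u
(r7,c1) = v
(r7,c3) = u
(r7,c7) = s
(r3,c5) = x
(r3,c7) = t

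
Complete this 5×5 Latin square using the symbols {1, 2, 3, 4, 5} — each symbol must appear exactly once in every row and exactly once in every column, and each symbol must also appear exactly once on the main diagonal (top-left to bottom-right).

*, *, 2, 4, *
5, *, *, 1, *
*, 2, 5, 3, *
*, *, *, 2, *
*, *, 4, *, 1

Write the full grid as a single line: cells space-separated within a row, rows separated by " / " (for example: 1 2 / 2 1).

At row 1, column 1: row 1 has {2,4}; column 1 has {5}; the diagonal has {1,2,5}; that leaves 3.
At row 1, column 5: row 1 has {2,3,4}; column 5 has {1}; that leaves 5.
At row 2, column 2: row 2 has {1,5}; column 2 has {2}; the diagonal has {1,2,3,5}; that leaves 4.
At row 2, column 3: row 2 has {1,4,5}; column 3 has {2,4,5}; that leaves 3.
At row 2, column 5: row 2 has {1,3,4,5}; column 5 has {1,5}; that leaves 2.
At row 3, column 5: row 3 has {2,3,5}; column 5 has {1,2,5}; that leaves 4.
At row 4, column 3: row 4 has {2}; column 3 has {2,3,4,5}; that leaves 1.
At row 4, column 5: row 4 has {1,2}; column 5 has {1,2,4,5}; that leaves 3.
At row 5, column 1: row 5 has {1,4}; column 1 has {3,5}; that leaves 2.
At row 5, column 4: row 5 has {1,2,4}; column 4 has {1,2,3,4}; that leaves 5.
At row 1, column 2: row 1 has {2,3,4,5}; column 2 has {2,4}; that leaves 1.
At row 3, column 1: row 3 has {2,3,4,5}; column 1 has {2,3,5}; that leaves 1.
At row 4, column 1: row 4 has {1,2,3}; column 1 has {1,2,3,5}; that leaves 4.
At row 4, column 2: row 4 has {1,2,3,4}; column 2 has {1,2,4}; that leaves 5.
At row 5, column 2: row 5 has {1,2,4,5}; column 2 has {1,2,4,5}; that leaves 3.

3 1 2 4 5 / 5 4 3 1 2 / 1 2 5 3 4 / 4 5 1 2 3 / 2 3 4 5 1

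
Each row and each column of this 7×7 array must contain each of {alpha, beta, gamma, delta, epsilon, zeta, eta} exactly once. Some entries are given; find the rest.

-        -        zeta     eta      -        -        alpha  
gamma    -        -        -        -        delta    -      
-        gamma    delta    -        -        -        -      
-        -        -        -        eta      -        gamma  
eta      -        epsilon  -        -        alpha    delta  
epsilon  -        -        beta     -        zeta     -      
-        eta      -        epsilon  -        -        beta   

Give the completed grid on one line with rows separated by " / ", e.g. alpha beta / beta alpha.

(r6,c7) = eta
(r7,c6) = gamma
(r7,c3) = alpha
(r4,c3) = beta
(r4,c6) = epsilon
(r6,c3) = gamma
(r1,c6) = beta
(r2,c3) = eta
(r3,c6) = eta
(r1,c1) = delta
(r1,c2) = epsilon
(r1,c5) = gamma
(r7,c1) = zeta
(r7,c5) = delta
(r4,c1) = alpha
(r6,c5) = alpha
(r3,c1) = beta
(r6,c2) = delta
(r4,c2) = zeta
(r4,c4) = delta
(r5,c2) = beta
(r5,c5) = zeta
(r2,c2) = alpha
(r2,c4) = zeta
(r2,c7) = epsilon
(r3,c4) = alpha
(r3,c5) = epsilon
(r3,c7) = zeta
(r5,c4) = gamma
(r2,c5) = beta

delta epsilon zeta eta gamma beta alpha / gamma alpha eta zeta beta delta epsilon / beta gamma delta alpha epsilon eta zeta / alpha zeta beta delta eta epsilon gamma / eta beta epsilon gamma zeta alpha delta / epsilon delta gamma beta alpha zeta eta / zeta eta alpha epsilon delta gamma beta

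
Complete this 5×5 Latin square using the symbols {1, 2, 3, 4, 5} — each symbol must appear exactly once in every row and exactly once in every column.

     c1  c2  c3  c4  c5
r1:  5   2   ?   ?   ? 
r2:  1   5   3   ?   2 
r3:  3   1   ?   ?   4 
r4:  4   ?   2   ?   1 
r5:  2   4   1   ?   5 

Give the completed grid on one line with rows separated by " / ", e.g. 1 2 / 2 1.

5 2 4 1 3 / 1 5 3 4 2 / 3 1 5 2 4 / 4 3 2 5 1 / 2 4 1 3 5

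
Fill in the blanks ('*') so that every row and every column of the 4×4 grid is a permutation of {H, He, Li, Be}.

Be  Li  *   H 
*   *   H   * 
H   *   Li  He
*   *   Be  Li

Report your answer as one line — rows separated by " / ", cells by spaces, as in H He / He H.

Be Li He H / Li He H Be / H Be Li He / He H Be Li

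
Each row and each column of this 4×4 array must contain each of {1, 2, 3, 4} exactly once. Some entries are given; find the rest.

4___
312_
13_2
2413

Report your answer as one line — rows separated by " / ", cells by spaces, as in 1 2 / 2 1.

4 2 3 1 / 3 1 2 4 / 1 3 4 2 / 2 4 1 3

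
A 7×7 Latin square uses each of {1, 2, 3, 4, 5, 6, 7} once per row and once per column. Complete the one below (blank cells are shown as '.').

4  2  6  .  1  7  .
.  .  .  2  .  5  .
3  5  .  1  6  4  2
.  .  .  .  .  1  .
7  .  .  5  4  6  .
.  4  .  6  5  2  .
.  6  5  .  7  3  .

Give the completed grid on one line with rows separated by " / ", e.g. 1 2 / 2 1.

(r1,c4) = 3
(r1,c7) = 5
(r2,c5) = 3
(r3,c3) = 7
(r4,c5) = 2
(r6,c1) = 1
(r6,c3) = 3
(r6,c7) = 7
(r7,c1) = 2
(r7,c4) = 4
(r7,c7) = 1
(r2,c1) = 6
(r2,c7) = 4
(r4,c1) = 5
(r4,c3) = 4
(r4,c4) = 7
(r5,c7) = 3
(r2,c3) = 1
(r4,c2) = 3
(r4,c7) = 6
(r5,c2) = 1
(r5,c3) = 2
(r2,c2) = 7

4 2 6 3 1 7 5 / 6 7 1 2 3 5 4 / 3 5 7 1 6 4 2 / 5 3 4 7 2 1 6 / 7 1 2 5 4 6 3 / 1 4 3 6 5 2 7 / 2 6 5 4 7 3 1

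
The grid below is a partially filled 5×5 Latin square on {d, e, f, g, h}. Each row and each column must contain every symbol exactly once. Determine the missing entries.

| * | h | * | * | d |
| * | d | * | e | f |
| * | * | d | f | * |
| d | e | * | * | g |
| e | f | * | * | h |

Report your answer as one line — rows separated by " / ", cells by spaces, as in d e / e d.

f h e g d / g d h e f / h g d f e / d e f h g / e f g d h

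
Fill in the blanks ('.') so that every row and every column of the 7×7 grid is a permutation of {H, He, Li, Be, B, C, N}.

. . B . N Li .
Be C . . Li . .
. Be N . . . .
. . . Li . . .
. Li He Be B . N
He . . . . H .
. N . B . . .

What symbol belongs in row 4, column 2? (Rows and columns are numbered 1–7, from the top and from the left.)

Cell (r2,c3): row 2 has {Li,Be,C}; column 3 has {He,B,N} → H.
Cell (r5,c6): row 5 has {He,Li,Be,B,N}; column 6 has {H,Li} → C.
Cell (r6,c2): row 6 has {H,He}; column 2 has {Li,Be,C,N} → B.
Cell (r5,c1): row 5 has {He,Li,Be,B,C,N}; column 1 has {He,Be} → H.
Cell (r1,c1): row 1 has {Li,B,N}; column 1 has {H,He,Be} → C.
Cell (r7,c1): row 7 has {B,N}; column 1 has {H,He,Be,C} → Li.
Cell (r3,c1): row 3 has {Be,N}; column 1 has {H,He,Li,Be,C} → B.
Cell (r3,c6): row 3 has {Be,B,N}; column 6 has {H,Li,C} → He.
Cell (r4,c1): row 4 has {Li}; column 1 has {H,He,Li,Be,B,C} → N.
Cell (r7,c6): row 7 has {Li,B,N}; column 6 has {H,He,Li,C} → Be.
Cell (r4,c6): row 4 has {Li,N}; column 6 has {H,He,Li,Be,C} → B.
Cell (r7,c3): row 7 has {Li,Be,B,N}; column 3 has {H,He,B,N} → C.
Cell (r2,c6): row 2 has {H,Li,Be,C}; column 6 has {H,He,Li,Be,B,C} → N.
Cell (r4,c3): row 4 has {Li,B,N}; column 3 has {H,He,B,C,N} → Be.
Cell (r6,c3): row 6 has {H,He,B}; column 3 has {H,He,Be,B,C,N} → Li.
Cell (r2,c4): row 2 has {H,Li,Be,C,N}; column 4 has {Li,Be,B} → He.
Cell (r2,c7): row 2 has {H,He,Li,Be,C,N}; column 7 has {N} → B.
Cell (r1,c4): row 1 has {Li,B,C,N}; column 4 has {He,Li,Be,B} → H.
Cell (r3,c4): row 3 has {He,Be,B,N}; column 4 has {H,He,Li,Be,B} → C.
Cell (r3,c5): row 3 has {He,Be,B,C,N}; column 5 has {Li,B,N} → H.
Cell (r3,c7): row 3 has {H,He,Be,B,C,N}; column 7 has {B,N} → Li.
Cell (r6,c4): row 6 has {H,He,Li,B}; column 4 has {H,He,Li,Be,B,C} → N.
Cell (r7,c5): row 7 has {Li,Be,B,C,N}; column 5 has {H,Li,B,N} → He.
Cell (r7,c7): row 7 has {He,Li,Be,B,C,N}; column 7 has {Li,B,N} → H.
Cell (r1,c2): row 1 has {H,Li,B,C,N}; column 2 has {Li,Be,B,C,N} → He.
Cell (r1,c7): row 1 has {H,He,Li,B,C,N}; column 7 has {H,Li,B,N} → Be.
Cell (r4,c2): row 4 has {Li,Be,B,N}; column 2 has {He,Li,Be,B,C,N} → H.

H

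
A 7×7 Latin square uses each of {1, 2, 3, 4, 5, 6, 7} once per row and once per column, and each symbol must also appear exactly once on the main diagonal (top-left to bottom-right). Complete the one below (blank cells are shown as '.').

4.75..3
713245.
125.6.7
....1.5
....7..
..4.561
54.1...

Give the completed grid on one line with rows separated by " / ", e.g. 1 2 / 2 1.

4 6 7 5 2 1 3 / 7 1 3 2 4 5 6 / 1 2 5 4 6 3 7 / 6 7 2 3 1 4 5 / 3 5 1 6 7 2 4 / 2 3 4 7 5 6 1 / 5 4 6 1 3 7 2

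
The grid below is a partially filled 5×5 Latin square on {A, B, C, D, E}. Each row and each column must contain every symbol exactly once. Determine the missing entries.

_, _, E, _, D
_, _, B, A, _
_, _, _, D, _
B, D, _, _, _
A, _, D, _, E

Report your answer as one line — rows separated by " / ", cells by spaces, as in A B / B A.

row 1 has {D,E}; column 1 has {A,B} — only C is left for (r1,c1).
row 1 has {C,D,E}; column 4 has {A,D} — only B is left for (r1,c4).
row 2 has {A,B}; column 5 has {D,E} — only C is left for (r2,c5).
row 3 has {D}; column 1 has {A,B,C} — only E is left for (r3,c1).
row 4 has {B,D}; column 5 has {C,D,E} — only A is left for (r4,c5).
row 5 has {A,D,E}; column 4 has {A,B,D} — only C is left for (r5,c4).
row 1 has {B,C,D,E}; column 2 has {D} — only A is left for (r1,c2).
row 2 has {A,B,C}; column 1 has {A,B,C,E} — only D is left for (r2,c1).
row 2 has {A,B,C,D}; column 2 has {A,D} — only E is left for (r2,c2).
row 3 has {D,E}; column 5 has {A,C,D,E} — only B is left for (r3,c5).
row 4 has {A,B,D}; column 3 has {B,D,E} — only C is left for (r4,c3).
row 4 has {A,B,C,D}; column 4 has {A,B,C,D} — only E is left for (r4,c4).
row 5 has {A,C,D,E}; column 2 has {A,D,E} — only B is left for (r5,c2).
row 3 has {B,D,E}; column 2 has {A,B,D,E} — only C is left for (r3,c2).
row 3 has {B,C,D,E}; column 3 has {B,C,D,E} — only A is left for (r3,c3).

C A E B D / D E B A C / E C A D B / B D C E A / A B D C E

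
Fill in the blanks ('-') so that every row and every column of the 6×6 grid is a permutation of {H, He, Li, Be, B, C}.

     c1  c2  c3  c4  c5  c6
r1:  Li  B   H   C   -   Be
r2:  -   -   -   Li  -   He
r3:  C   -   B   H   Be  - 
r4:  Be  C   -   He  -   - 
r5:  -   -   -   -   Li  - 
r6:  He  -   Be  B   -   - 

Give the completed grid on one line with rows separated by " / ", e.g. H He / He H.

Li B H C He Be / H Be C Li B He / C He B H Be Li / Be C Li He H B / B H He Be Li C / He Li Be B C H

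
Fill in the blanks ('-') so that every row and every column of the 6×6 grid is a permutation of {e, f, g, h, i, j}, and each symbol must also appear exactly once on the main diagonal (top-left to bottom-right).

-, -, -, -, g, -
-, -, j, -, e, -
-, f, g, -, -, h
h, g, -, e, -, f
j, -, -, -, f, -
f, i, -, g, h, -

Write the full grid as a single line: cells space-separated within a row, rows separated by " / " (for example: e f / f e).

i j f h g e / g h j f e i / e f g j i h / h g i e j f / j e h i f g / f i e g h j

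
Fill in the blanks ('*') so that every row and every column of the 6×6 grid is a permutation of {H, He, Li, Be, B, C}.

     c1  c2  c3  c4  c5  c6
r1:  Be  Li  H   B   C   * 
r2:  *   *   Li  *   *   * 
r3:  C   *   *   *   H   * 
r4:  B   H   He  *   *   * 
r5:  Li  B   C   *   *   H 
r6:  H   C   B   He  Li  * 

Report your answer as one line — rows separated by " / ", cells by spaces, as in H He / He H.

Cell (r1,c6): row 1 has {H,Li,Be,B,C}; column 6 has {H} → He.
Cell (r2,c1): row 2 has {Li}; column 1 has {H,Li,Be,B,C} → He.
Cell (r2,c2): row 2 has {He,Li}; column 2 has {H,Li,B,C} → Be.
Cell (r2,c5): row 2 has {He,Li,Be}; column 5 has {H,Li,C} → B.
Cell (r2,c6): row 2 has {He,Li,Be,B}; column 6 has {H,He} → C.
Cell (r3,c2): row 3 has {H,C}; column 2 has {H,Li,Be,B,C} → He.
Cell (r3,c3): row 3 has {H,He,C}; column 3 has {H,He,Li,B,C} → Be.
Cell (r3,c4): row 3 has {H,He,Be,C}; column 4 has {He,B} → Li.
Cell (r3,c6): row 3 has {H,He,Li,Be,C}; column 6 has {H,He,C} → B.
Cell (r4,c5): row 4 has {H,He,B}; column 5 has {H,Li,B,C} → Be.
Cell (r4,c6): row 4 has {H,He,Be,B}; column 6 has {H,He,B,C} → Li.
Cell (r5,c4): row 5 has {H,Li,B,C}; column 4 has {He,Li,B} → Be.
Cell (r5,c5): row 5 has {H,Li,Be,B,C}; column 5 has {H,Li,Be,B,C} → He.
Cell (r6,c6): row 6 has {H,He,Li,B,C}; column 6 has {H,He,Li,B,C} → Be.
Cell (r2,c4): row 2 has {He,Li,Be,B,C}; column 4 has {He,Li,Be,B} → H.
Cell (r4,c4): row 4 has {H,He,Li,Be,B}; column 4 has {H,He,Li,Be,B} → C.

Be Li H B C He / He Be Li H B C / C He Be Li H B / B H He C Be Li / Li B C Be He H / H C B He Li Be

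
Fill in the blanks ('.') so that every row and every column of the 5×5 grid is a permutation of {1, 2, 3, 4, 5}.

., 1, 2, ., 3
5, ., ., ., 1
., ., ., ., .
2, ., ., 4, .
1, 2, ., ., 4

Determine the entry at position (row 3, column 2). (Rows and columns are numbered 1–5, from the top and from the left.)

5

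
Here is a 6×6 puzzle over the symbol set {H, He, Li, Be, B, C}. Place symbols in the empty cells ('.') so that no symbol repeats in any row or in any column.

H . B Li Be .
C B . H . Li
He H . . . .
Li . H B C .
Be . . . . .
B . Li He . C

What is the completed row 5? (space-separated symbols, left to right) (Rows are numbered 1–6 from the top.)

At row 1, column 6: row 1 has {H,Li,Be,B}; column 6 has {Li,C}; that leaves He.
At row 2, column 5: row 2 has {H,Li,B,C}; column 5 has {Be,C}; that leaves He.
At row 4, column 6: row 4 has {H,Li,B,C}; column 6 has {He,Li,C}; that leaves Be.
At row 5, column 4: row 5 has {Be}; column 4 has {H,He,Li,B}; that leaves C.
At row 6, column 2: row 6 has {He,Li,B,C}; column 2 has {H,B}; that leaves Be.
At row 6, column 5: row 6 has {He,Li,Be,B,C}; column 5 has {He,Be,C}; that leaves H.
At row 1, column 2: row 1 has {H,He,Li,Be,B}; column 2 has {H,Be,B}; that leaves C.
At row 2, column 3: row 2 has {H,He,Li,B,C}; column 3 has {H,Li,B}; that leaves Be.
At row 3, column 3: row 3 has {H,He}; column 3 has {H,Li,Be,B}; that leaves C.
At row 3, column 4: row 3 has {H,He,C}; column 4 has {H,He,Li,B,C}; that leaves Be.
At row 3, column 6: row 3 has {H,He,Be,C}; column 6 has {He,Li,Be,C}; that leaves B.
At row 4, column 2: row 4 has {H,Li,Be,B,C}; column 2 has {H,Be,B,C}; that leaves He.
At row 5, column 2: row 5 has {Be,C}; column 2 has {H,He,Be,B,C}; that leaves Li.
At row 5, column 3: row 5 has {Li,Be,C}; column 3 has {H,Li,Be,B,C}; that leaves He.
At row 5, column 5: row 5 has {He,Li,Be,C}; column 5 has {H,He,Be,C}; that leaves B.
At row 5, column 6: row 5 has {He,Li,Be,B,C}; column 6 has {He,Li,Be,B,C}; that leaves H.

Be Li He C B H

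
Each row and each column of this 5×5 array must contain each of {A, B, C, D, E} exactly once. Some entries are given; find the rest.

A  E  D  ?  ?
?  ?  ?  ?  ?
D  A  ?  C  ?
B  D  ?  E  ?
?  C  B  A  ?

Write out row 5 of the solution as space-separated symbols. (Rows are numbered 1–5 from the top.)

E C B A D

At row 1, column 4: row 1 has {A,D,E}; column 4 has {A,C,E}; that leaves B.
At row 1, column 5: row 1 has {A,B,D,E}; column 5 is empty so far; that leaves C.
At row 2, column 2: row 2 is empty so far; column 2 has {A,C,D,E}; that leaves B.
At row 2, column 4: row 2 has {B}; column 4 has {A,B,C,E}; that leaves D.
At row 3, column 3: row 3 has {A,C,D}; column 3 has {B,D}; that leaves E.
At row 3, column 5: row 3 has {A,C,D,E}; column 5 has {C}; that leaves B.
At row 4, column 5: row 4 has {B,D,E}; column 5 has {B,C}; that leaves A.
At row 5, column 1: row 5 has {A,B,C}; column 1 has {A,B,D}; that leaves E.
At row 5, column 5: row 5 has {A,B,C,E}; column 5 has {A,B,C}; that leaves D.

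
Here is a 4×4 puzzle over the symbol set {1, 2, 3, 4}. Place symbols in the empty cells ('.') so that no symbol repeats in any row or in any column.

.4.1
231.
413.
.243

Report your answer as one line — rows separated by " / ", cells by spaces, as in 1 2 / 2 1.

3 4 2 1 / 2 3 1 4 / 4 1 3 2 / 1 2 4 3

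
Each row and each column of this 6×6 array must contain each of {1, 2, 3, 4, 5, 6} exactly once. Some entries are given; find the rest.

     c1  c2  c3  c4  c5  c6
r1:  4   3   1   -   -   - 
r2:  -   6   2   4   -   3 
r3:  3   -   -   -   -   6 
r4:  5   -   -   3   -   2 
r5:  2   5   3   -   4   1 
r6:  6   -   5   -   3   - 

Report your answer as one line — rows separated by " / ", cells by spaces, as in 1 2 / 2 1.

4 3 1 2 6 5 / 1 6 2 4 5 3 / 3 1 4 5 2 6 / 5 4 6 3 1 2 / 2 5 3 6 4 1 / 6 2 5 1 3 4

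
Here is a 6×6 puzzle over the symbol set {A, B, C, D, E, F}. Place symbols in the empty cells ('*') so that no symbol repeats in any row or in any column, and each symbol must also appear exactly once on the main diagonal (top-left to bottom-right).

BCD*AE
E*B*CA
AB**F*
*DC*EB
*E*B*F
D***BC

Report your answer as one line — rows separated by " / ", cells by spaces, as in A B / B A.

B C D F A E / E F B D C A / A B E C F D / F D C A E B / C E A B D F / D A F E B C

At row 1, column 4: row 1 has {A,B,C,D,E}; column 4 has {B}; that leaves F.
At row 2, column 2: row 2 has {A,B,C,E}; column 2 has {B,C,D,E}; the diagonal has {B,C}; that leaves F.
At row 2, column 4: row 2 has {A,B,C,E,F}; column 4 has {B,F}; that leaves D.
At row 3, column 3: row 3 has {A,B,F}; column 3 has {B,C,D}; the diagonal has {B,C,F}; that leaves E.
At row 3, column 4: row 3 has {A,B,E,F}; column 4 has {B,D,F}; that leaves C.
At row 3, column 6: row 3 has {A,B,C,E,F}; column 6 has {A,B,C,E,F}; that leaves D.
At row 4, column 1: row 4 has {B,C,D,E}; column 1 has {A,B,D,E}; that leaves F.
At row 4, column 4: row 4 has {B,C,D,E,F}; column 4 has {B,C,D,F}; the diagonal has {B,C,E,F}; that leaves A.
At row 5, column 1: row 5 has {B,E,F}; column 1 has {A,B,D,E,F}; that leaves C.
At row 5, column 3: row 5 has {B,C,E,F}; column 3 has {B,C,D,E}; that leaves A.
At row 5, column 5: row 5 has {A,B,C,E,F}; column 5 has {A,B,C,E,F}; the diagonal has {A,B,C,E,F}; that leaves D.
At row 6, column 2: row 6 has {B,C,D}; column 2 has {B,C,D,E,F}; that leaves A.
At row 6, column 3: row 6 has {A,B,C,D}; column 3 has {A,B,C,D,E}; that leaves F.
At row 6, column 4: row 6 has {A,B,C,D,F}; column 4 has {A,B,C,D,F}; that leaves E.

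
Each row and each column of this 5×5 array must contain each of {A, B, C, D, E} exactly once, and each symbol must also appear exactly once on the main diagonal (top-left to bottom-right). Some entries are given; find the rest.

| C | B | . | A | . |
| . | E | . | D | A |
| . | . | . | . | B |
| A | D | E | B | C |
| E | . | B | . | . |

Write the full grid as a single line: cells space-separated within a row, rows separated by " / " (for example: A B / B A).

C B D A E / B E C D A / D C A E B / A D E B C / E A B C D

(r1,c3) = D
(r1,c5) = E
(r2,c1) = B
(r2,c3) = C
(r3,c1) = D
(r3,c3) = A
(r5,c4) = C
(r5,c5) = D
(r3,c2) = C
(r3,c4) = E
(r5,c2) = A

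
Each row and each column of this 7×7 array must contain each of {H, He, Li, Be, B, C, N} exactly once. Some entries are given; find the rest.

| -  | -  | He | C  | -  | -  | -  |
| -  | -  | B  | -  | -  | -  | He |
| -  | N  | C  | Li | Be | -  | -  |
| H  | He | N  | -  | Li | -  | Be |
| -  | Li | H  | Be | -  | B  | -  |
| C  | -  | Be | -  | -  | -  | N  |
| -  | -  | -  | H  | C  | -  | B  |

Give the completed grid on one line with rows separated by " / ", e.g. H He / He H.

Be B He C N H Li / Li C B N H Be He / B N C Li Be He H / H He N B Li C Be / N Li H Be He B C / C H Be He B Li N / He Be Li H C N B

At row 2, column 4: row 2 has {He,B}; column 4 has {H,Li,Be,C}; that leaves N.
At row 2, column 5: row 2 has {He,B,N}; column 5 has {Li,Be,C}; that leaves H.
At row 3, column 7: row 3 has {Li,Be,C,N}; column 7 has {He,Be,B,N}; that leaves H.
At row 4, column 4: row 4 has {H,He,Li,Be,N}; column 4 has {H,Li,Be,C,N}; that leaves B.
At row 4, column 6: row 4 has {H,He,Li,Be,B,N}; column 6 has {B}; that leaves C.
At row 5, column 7: row 5 has {H,Li,Be,B}; column 7 has {H,He,Be,B,N}; that leaves C.
At row 6, column 4: row 6 has {Be,C,N}; column 4 has {H,Li,Be,B,C,N}; that leaves He.
At row 6, column 5: row 6 has {He,Be,C,N}; column 5 has {H,Li,Be,C}; that leaves B.
At row 7, column 2: row 7 has {H,B,C}; column 2 has {He,Li,N}; that leaves Be.
At row 7, column 3: row 7 has {H,Be,B,C}; column 3 has {H,He,Be,B,C,N}; that leaves Li.
At row 1, column 5: row 1 has {He,C}; column 5 has {H,Li,Be,B,C}; that leaves N.
At row 1, column 7: row 1 has {He,C,N}; column 7 has {H,He,Be,B,C,N}; that leaves Li.
At row 2, column 2: row 2 has {H,He,B,N}; column 2 has {He,Li,Be,N}; that leaves C.
At row 3, column 6: row 3 has {H,Li,Be,C,N}; column 6 has {B,C}; that leaves He.
At row 5, column 5: row 5 has {H,Li,Be,B,C}; column 5 has {H,Li,Be,B,C,N}; that leaves He.
At row 6, column 2: row 6 has {He,Be,B,C,N}; column 2 has {He,Li,Be,C,N}; that leaves H.
At row 6, column 6: row 6 has {H,He,Be,B,C,N}; column 6 has {He,B,C}; that leaves Li.
At row 7, column 6: row 7 has {H,Li,Be,B,C}; column 6 has {He,Li,B,C}; that leaves N.
At row 1, column 2: row 1 has {He,Li,C,N}; column 2 has {H,He,Li,Be,C,N}; that leaves B.
At row 2, column 6: row 2 has {H,He,B,C,N}; column 6 has {He,Li,B,C,N}; that leaves Be.
At row 3, column 1: row 3 has {H,He,Li,Be,C,N}; column 1 has {H,C}; that leaves B.
At row 5, column 1: row 5 has {H,He,Li,Be,B,C}; column 1 has {H,B,C}; that leaves N.
At row 7, column 1: row 7 has {H,Li,Be,B,C,N}; column 1 has {H,B,C,N}; that leaves He.
At row 1, column 1: row 1 has {He,Li,B,C,N}; column 1 has {H,He,B,C,N}; that leaves Be.
At row 1, column 6: row 1 has {He,Li,Be,B,C,N}; column 6 has {He,Li,Be,B,C,N}; that leaves H.
At row 2, column 1: row 2 has {H,He,Be,B,C,N}; column 1 has {H,He,Be,B,C,N}; that leaves Li.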